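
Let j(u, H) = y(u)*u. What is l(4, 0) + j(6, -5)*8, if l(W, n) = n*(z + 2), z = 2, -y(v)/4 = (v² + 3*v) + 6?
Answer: -11520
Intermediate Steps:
y(v) = -24 - 12*v - 4*v² (y(v) = -4*((v² + 3*v) + 6) = -4*(6 + v² + 3*v) = -24 - 12*v - 4*v²)
j(u, H) = u*(-24 - 12*u - 4*u²) (j(u, H) = (-24 - 12*u - 4*u²)*u = u*(-24 - 12*u - 4*u²))
l(W, n) = 4*n (l(W, n) = n*(2 + 2) = n*4 = 4*n)
l(4, 0) + j(6, -5)*8 = 4*0 - 4*6*(6 + 6² + 3*6)*8 = 0 - 4*6*(6 + 36 + 18)*8 = 0 - 4*6*60*8 = 0 - 1440*8 = 0 - 11520 = -11520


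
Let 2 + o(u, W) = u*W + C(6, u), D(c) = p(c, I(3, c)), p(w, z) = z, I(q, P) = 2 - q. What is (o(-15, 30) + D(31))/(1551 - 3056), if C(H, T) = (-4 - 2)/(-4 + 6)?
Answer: 456/1505 ≈ 0.30299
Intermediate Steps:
D(c) = -1 (D(c) = 2 - 1*3 = 2 - 3 = -1)
C(H, T) = -3 (C(H, T) = -6/2 = -6*1/2 = -3)
o(u, W) = -5 + W*u (o(u, W) = -2 + (u*W - 3) = -2 + (W*u - 3) = -2 + (-3 + W*u) = -5 + W*u)
(o(-15, 30) + D(31))/(1551 - 3056) = ((-5 + 30*(-15)) - 1)/(1551 - 3056) = ((-5 - 450) - 1)/(-1505) = (-455 - 1)*(-1/1505) = -456*(-1/1505) = 456/1505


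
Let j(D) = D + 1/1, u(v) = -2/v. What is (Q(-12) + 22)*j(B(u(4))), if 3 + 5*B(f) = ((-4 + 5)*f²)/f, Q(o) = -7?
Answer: 9/2 ≈ 4.5000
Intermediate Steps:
B(f) = -⅗ + f/5 (B(f) = -⅗ + (((-4 + 5)*f²)/f)/5 = -⅗ + ((1*f²)/f)/5 = -⅗ + (f²/f)/5 = -⅗ + f/5)
j(D) = 1 + D (j(D) = D + 1 = 1 + D)
(Q(-12) + 22)*j(B(u(4))) = (-7 + 22)*(1 + (-⅗ + (-2/4)/5)) = 15*(1 + (-⅗ + (-2*¼)/5)) = 15*(1 + (-⅗ + (⅕)*(-½))) = 15*(1 + (-⅗ - ⅒)) = 15*(1 - 7/10) = 15*(3/10) = 9/2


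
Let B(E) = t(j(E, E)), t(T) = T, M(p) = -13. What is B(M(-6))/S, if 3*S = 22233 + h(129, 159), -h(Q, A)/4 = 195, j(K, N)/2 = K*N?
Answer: 338/7151 ≈ 0.047266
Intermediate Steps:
j(K, N) = 2*K*N (j(K, N) = 2*(K*N) = 2*K*N)
B(E) = 2*E**2 (B(E) = 2*E*E = 2*E**2)
h(Q, A) = -780 (h(Q, A) = -4*195 = -780)
S = 7151 (S = (22233 - 780)/3 = (1/3)*21453 = 7151)
B(M(-6))/S = (2*(-13)**2)/7151 = (2*169)*(1/7151) = 338*(1/7151) = 338/7151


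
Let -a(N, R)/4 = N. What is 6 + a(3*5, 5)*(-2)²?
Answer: -234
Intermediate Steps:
a(N, R) = -4*N
6 + a(3*5, 5)*(-2)² = 6 - 12*5*(-2)² = 6 - 4*15*4 = 6 - 60*4 = 6 - 240 = -234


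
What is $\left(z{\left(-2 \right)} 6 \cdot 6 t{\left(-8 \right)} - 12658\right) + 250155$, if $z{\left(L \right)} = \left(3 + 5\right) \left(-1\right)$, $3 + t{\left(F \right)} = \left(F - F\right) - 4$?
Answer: $239513$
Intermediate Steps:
$t{\left(F \right)} = -7$ ($t{\left(F \right)} = -3 + \left(\left(F - F\right) - 4\right) = -3 + \left(0 - 4\right) = -3 - 4 = -7$)
$z{\left(L \right)} = -8$ ($z{\left(L \right)} = 8 \left(-1\right) = -8$)
$\left(z{\left(-2 \right)} 6 \cdot 6 t{\left(-8 \right)} - 12658\right) + 250155 = \left(- 8 \cdot 6 \cdot 6 \left(-7\right) - 12658\right) + 250155 = \left(\left(-8\right) 36 \left(-7\right) - 12658\right) + 250155 = \left(\left(-288\right) \left(-7\right) - 12658\right) + 250155 = \left(2016 - 12658\right) + 250155 = -10642 + 250155 = 239513$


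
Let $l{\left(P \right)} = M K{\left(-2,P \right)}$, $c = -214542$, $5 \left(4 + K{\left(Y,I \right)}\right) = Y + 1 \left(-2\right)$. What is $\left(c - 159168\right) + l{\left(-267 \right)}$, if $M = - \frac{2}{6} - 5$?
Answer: $- \frac{1868422}{5} \approx -3.7368 \cdot 10^{5}$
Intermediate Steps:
$K{\left(Y,I \right)} = - \frac{22}{5} + \frac{Y}{5}$ ($K{\left(Y,I \right)} = -4 + \frac{Y + 1 \left(-2\right)}{5} = -4 + \frac{Y - 2}{5} = -4 + \frac{-2 + Y}{5} = -4 + \left(- \frac{2}{5} + \frac{Y}{5}\right) = - \frac{22}{5} + \frac{Y}{5}$)
$M = - \frac{16}{3}$ ($M = \left(-2\right) \frac{1}{6} - 5 = - \frac{1}{3} - 5 = - \frac{16}{3} \approx -5.3333$)
$l{\left(P \right)} = \frac{128}{5}$ ($l{\left(P \right)} = - \frac{16 \left(- \frac{22}{5} + \frac{1}{5} \left(-2\right)\right)}{3} = - \frac{16 \left(- \frac{22}{5} - \frac{2}{5}\right)}{3} = \left(- \frac{16}{3}\right) \left(- \frac{24}{5}\right) = \frac{128}{5}$)
$\left(c - 159168\right) + l{\left(-267 \right)} = \left(-214542 - 159168\right) + \frac{128}{5} = -373710 + \frac{128}{5} = - \frac{1868422}{5}$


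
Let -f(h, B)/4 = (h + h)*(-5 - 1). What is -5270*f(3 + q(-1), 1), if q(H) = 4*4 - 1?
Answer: -4553280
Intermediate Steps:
q(H) = 15 (q(H) = 16 - 1 = 15)
f(h, B) = 48*h (f(h, B) = -4*(h + h)*(-5 - 1) = -4*2*h*(-6) = -(-48)*h = 48*h)
-5270*f(3 + q(-1), 1) = -252960*(3 + 15) = -252960*18 = -5270*864 = -4553280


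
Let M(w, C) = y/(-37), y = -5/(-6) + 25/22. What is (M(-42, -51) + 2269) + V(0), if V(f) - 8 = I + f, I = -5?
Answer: 2774047/1221 ≈ 2271.9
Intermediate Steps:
V(f) = 3 + f (V(f) = 8 + (-5 + f) = 3 + f)
y = 65/33 (y = -5*(-1/6) + 25*(1/22) = 5/6 + 25/22 = 65/33 ≈ 1.9697)
M(w, C) = -65/1221 (M(w, C) = (65/33)/(-37) = (65/33)*(-1/37) = -65/1221)
(M(-42, -51) + 2269) + V(0) = (-65/1221 + 2269) + (3 + 0) = 2770384/1221 + 3 = 2774047/1221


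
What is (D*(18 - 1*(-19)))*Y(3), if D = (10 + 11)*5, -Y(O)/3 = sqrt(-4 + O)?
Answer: -11655*I ≈ -11655.0*I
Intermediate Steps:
Y(O) = -3*sqrt(-4 + O)
D = 105 (D = 21*5 = 105)
(D*(18 - 1*(-19)))*Y(3) = (105*(18 - 1*(-19)))*(-3*sqrt(-4 + 3)) = (105*(18 + 19))*(-3*I) = (105*37)*(-3*I) = 3885*(-3*I) = -11655*I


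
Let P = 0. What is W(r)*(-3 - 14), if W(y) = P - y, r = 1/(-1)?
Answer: -17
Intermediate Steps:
r = -1
W(y) = -y (W(y) = 0 - y = -y)
W(r)*(-3 - 14) = (-1*(-1))*(-3 - 14) = 1*(-17) = -17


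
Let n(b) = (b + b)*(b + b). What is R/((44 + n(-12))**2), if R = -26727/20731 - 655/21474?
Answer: -587514403/171126228693600 ≈ -3.4332e-6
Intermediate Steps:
R = -587514403/445177494 (R = -26727*1/20731 - 655*1/21474 = -26727/20731 - 655/21474 = -587514403/445177494 ≈ -1.3197)
n(b) = 4*b**2 (n(b) = (2*b)*(2*b) = 4*b**2)
R/((44 + n(-12))**2) = -587514403/(445177494*(44 + 4*(-12)**2)**2) = -587514403/(445177494*(44 + 4*144)**2) = -587514403/(445177494*(44 + 576)**2) = -587514403/(445177494*(620**2)) = -587514403/445177494/384400 = -587514403/445177494*1/384400 = -587514403/171126228693600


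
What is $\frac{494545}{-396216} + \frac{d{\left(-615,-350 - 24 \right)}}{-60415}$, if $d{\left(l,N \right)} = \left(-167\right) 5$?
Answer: $- \frac{5909419163}{4787477928} \approx -1.2343$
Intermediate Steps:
$d{\left(l,N \right)} = -835$
$\frac{494545}{-396216} + \frac{d{\left(-615,-350 - 24 \right)}}{-60415} = \frac{494545}{-396216} - \frac{835}{-60415} = 494545 \left(- \frac{1}{396216}\right) - - \frac{167}{12083} = - \frac{494545}{396216} + \frac{167}{12083} = - \frac{5909419163}{4787477928}$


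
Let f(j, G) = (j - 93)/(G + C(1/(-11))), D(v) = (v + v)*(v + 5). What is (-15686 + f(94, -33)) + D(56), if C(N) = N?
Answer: -3222867/364 ≈ -8854.0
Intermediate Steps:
D(v) = 2*v*(5 + v) (D(v) = (2*v)*(5 + v) = 2*v*(5 + v))
f(j, G) = (-93 + j)/(-1/11 + G) (f(j, G) = (j - 93)/(G + 1/(-11)) = (-93 + j)/(G - 1/11) = (-93 + j)/(-1/11 + G))
(-15686 + f(94, -33)) + D(56) = (-15686 + 11*(-93 + 94)/(-1 + 11*(-33))) + 2*56*(5 + 56) = (-15686 + 11*1/(-1 - 363)) + 2*56*61 = (-15686 + 11*1/(-364)) + 6832 = (-15686 + 11*(-1/364)*1) + 6832 = (-15686 - 11/364) + 6832 = -5709715/364 + 6832 = -3222867/364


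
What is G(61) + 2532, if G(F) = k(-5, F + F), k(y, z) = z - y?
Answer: 2659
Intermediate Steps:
G(F) = 5 + 2*F (G(F) = (F + F) - 1*(-5) = 2*F + 5 = 5 + 2*F)
G(61) + 2532 = (5 + 2*61) + 2532 = (5 + 122) + 2532 = 127 + 2532 = 2659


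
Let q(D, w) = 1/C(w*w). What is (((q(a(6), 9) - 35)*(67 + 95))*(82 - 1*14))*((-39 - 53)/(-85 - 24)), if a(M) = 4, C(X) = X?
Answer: -325312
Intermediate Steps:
q(D, w) = w⁻² (q(D, w) = 1/(w*w) = 1/(w²) = w⁻²)
(((q(a(6), 9) - 35)*(67 + 95))*(82 - 1*14))*((-39 - 53)/(-85 - 24)) = (((9⁻² - 35)*(67 + 95))*(82 - 1*14))*((-39 - 53)/(-85 - 24)) = (((1/81 - 35)*162)*(82 - 14))*(-92/(-109)) = (-2834/81*162*68)*(-92*(-1/109)) = -5668*68*(92/109) = -385424*92/109 = -325312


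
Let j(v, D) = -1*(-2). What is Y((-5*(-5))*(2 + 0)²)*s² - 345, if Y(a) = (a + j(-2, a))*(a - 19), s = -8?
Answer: 528423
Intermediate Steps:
j(v, D) = 2
Y(a) = (-19 + a)*(2 + a) (Y(a) = (a + 2)*(a - 19) = (2 + a)*(-19 + a) = (-19 + a)*(2 + a))
Y((-5*(-5))*(2 + 0)²)*s² - 345 = (-38 + ((-5*(-5))*(2 + 0)²)² - 17*(-5*(-5))*(2 + 0)²)*(-8)² - 345 = (-38 + (25*2²)² - 425*2²)*64 - 345 = (-38 + (25*4)² - 425*4)*64 - 345 = (-38 + 100² - 17*100)*64 - 345 = (-38 + 10000 - 1700)*64 - 345 = 8262*64 - 345 = 528768 - 345 = 528423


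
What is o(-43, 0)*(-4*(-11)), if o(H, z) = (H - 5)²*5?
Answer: 506880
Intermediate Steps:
o(H, z) = 5*(-5 + H)² (o(H, z) = (-5 + H)²*5 = 5*(-5 + H)²)
o(-43, 0)*(-4*(-11)) = (5*(-5 - 43)²)*(-4*(-11)) = (5*(-48)²)*44 = (5*2304)*44 = 11520*44 = 506880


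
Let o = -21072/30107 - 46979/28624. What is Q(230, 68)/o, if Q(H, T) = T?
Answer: -58601228224/2017561681 ≈ -29.046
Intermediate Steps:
o = -2017561681/861782768 (o = -21072*1/30107 - 46979*1/28624 = -21072/30107 - 46979/28624 = -2017561681/861782768 ≈ -2.3411)
Q(230, 68)/o = 68/(-2017561681/861782768) = 68*(-861782768/2017561681) = -58601228224/2017561681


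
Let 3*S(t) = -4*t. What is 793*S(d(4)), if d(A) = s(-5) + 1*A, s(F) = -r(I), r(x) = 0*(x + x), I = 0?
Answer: -12688/3 ≈ -4229.3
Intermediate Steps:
r(x) = 0 (r(x) = 0*(2*x) = 0)
s(F) = 0 (s(F) = -1*0 = 0)
d(A) = A (d(A) = 0 + 1*A = 0 + A = A)
S(t) = -4*t/3 (S(t) = (-4*t)/3 = -4*t/3)
793*S(d(4)) = 793*(-4/3*4) = 793*(-16/3) = -12688/3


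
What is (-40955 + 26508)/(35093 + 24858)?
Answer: -14447/59951 ≈ -0.24098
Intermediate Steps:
(-40955 + 26508)/(35093 + 24858) = -14447/59951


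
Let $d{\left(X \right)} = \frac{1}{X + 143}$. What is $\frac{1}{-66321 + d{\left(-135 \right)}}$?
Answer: $- \frac{8}{530567} \approx -1.5078 \cdot 10^{-5}$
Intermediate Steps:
$d{\left(X \right)} = \frac{1}{143 + X}$
$\frac{1}{-66321 + d{\left(-135 \right)}} = \frac{1}{-66321 + \frac{1}{143 - 135}} = \frac{1}{-66321 + \frac{1}{8}} = \frac{1}{- \frac{530567}{8}} = - \frac{8}{530567}$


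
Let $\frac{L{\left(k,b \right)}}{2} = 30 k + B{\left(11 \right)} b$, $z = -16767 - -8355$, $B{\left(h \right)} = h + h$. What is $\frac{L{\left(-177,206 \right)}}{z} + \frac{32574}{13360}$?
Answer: $\frac{36850081}{14048040} \approx 2.6231$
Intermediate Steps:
$B{\left(h \right)} = 2 h$
$z = -8412$ ($z = -16767 + 8355 = -8412$)
$L{\left(k,b \right)} = 44 b + 60 k$ ($L{\left(k,b \right)} = 2 \left(30 k + 2 \cdot 11 b\right) = 2 \left(30 k + 22 b\right) = 2 \left(22 b + 30 k\right) = 44 b + 60 k$)
$\frac{L{\left(-177,206 \right)}}{z} + \frac{32574}{13360} = \frac{44 \cdot 206 + 60 \left(-177\right)}{-8412} + \frac{32574}{13360} = \left(9064 - 10620\right) \left(- \frac{1}{8412}\right) + 32574 \cdot \frac{1}{13360} = \left(-1556\right) \left(- \frac{1}{8412}\right) + \frac{16287}{6680} = \frac{389}{2103} + \frac{16287}{6680} = \frac{36850081}{14048040}$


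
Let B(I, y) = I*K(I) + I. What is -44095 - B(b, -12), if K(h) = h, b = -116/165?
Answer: -1200480691/27225 ≈ -44095.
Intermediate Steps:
b = -116/165 (b = -116*1/165 = -116/165 ≈ -0.70303)
B(I, y) = I + I² (B(I, y) = I*I + I = I² + I = I + I²)
-44095 - B(b, -12) = -44095 - (-116)*(1 - 116/165)/165 = -44095 - (-116)*49/(165*165) = -44095 - 1*(-5684/27225) = -44095 + 5684/27225 = -1200480691/27225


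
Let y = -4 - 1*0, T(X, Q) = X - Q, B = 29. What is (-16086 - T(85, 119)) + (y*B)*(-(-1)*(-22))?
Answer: -13500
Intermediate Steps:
y = -4 (y = -4 + 0 = -4)
(-16086 - T(85, 119)) + (y*B)*(-(-1)*(-22)) = (-16086 - (85 - 1*119)) + (-4*29)*(-(-1)*(-22)) = (-16086 - (85 - 119)) - (-116)*22 = (-16086 - 1*(-34)) - 116*(-22) = (-16086 + 34) + 2552 = -16052 + 2552 = -13500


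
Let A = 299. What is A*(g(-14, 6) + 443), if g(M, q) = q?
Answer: 134251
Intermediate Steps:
A*(g(-14, 6) + 443) = 299*(6 + 443) = 299*449 = 134251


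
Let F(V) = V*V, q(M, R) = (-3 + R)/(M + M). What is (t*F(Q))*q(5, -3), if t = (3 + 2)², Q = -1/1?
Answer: -15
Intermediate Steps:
q(M, R) = (-3 + R)/(2*M) (q(M, R) = (-3 + R)/((2*M)) = (-3 + R)*(1/(2*M)) = (-3 + R)/(2*M))
Q = -1 (Q = -1*1 = -1)
t = 25 (t = 5² = 25)
F(V) = V²
(t*F(Q))*q(5, -3) = (25*(-1)²)*((½)*(-3 - 3)/5) = (25*1)*((½)*(⅕)*(-6)) = 25*(-⅗) = -15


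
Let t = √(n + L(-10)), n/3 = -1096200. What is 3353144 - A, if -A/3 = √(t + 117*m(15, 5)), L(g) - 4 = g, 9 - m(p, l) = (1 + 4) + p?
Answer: 3353144 + 3*√(-1287 + I*√3288606) ≈ 3.3532e+6 + 125.69*I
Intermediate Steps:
m(p, l) = 4 - p (m(p, l) = 9 - ((1 + 4) + p) = 9 - (5 + p) = 9 + (-5 - p) = 4 - p)
n = -3288600 (n = 3*(-1096200) = -3288600)
L(g) = 4 + g
t = I*√3288606 (t = √(-3288600 + (4 - 10)) = √(-3288600 - 6) = √(-3288606) = I*√3288606 ≈ 1813.5*I)
A = -3*√(-1287 + I*√3288606) (A = -3*√(I*√3288606 + 117*(4 - 1*15)) = -3*√(I*√3288606 + 117*(4 - 15)) = -3*√(I*√3288606 + 117*(-11)) = -3*√(I*√3288606 - 1287) = -3*√(-1287 + I*√3288606) ≈ -64.925 - 125.69*I)
3353144 - A = 3353144 - (-3)*√(-1287 + I*√3288606) = 3353144 + 3*√(-1287 + I*√3288606)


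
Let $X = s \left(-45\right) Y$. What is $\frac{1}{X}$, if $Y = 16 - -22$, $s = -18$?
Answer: $\frac{1}{30780} \approx 3.2489 \cdot 10^{-5}$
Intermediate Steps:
$Y = 38$ ($Y = 16 + 22 = 38$)
$X = 30780$ ($X = \left(-18\right) \left(-45\right) 38 = 810 \cdot 38 = 30780$)
$\frac{1}{X} = \frac{1}{30780}$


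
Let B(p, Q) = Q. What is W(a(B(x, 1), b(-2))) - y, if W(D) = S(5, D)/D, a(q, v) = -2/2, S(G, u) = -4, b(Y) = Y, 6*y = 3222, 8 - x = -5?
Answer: -533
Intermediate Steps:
x = 13 (x = 8 - 1*(-5) = 8 + 5 = 13)
y = 537 (y = (1/6)*3222 = 537)
a(q, v) = -1 (a(q, v) = -2*1/2 = -1)
W(D) = -4/D
W(a(B(x, 1), b(-2))) - y = -4/(-1) - 1*537 = -4*(-1) - 537 = 4 - 537 = -533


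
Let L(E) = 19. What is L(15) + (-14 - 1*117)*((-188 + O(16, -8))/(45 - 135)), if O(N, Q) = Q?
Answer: -11983/45 ≈ -266.29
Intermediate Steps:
L(15) + (-14 - 1*117)*((-188 + O(16, -8))/(45 - 135)) = 19 + (-14 - 1*117)*((-188 - 8)/(45 - 135)) = 19 + (-14 - 117)*(-196/(-90)) = 19 - (-25676)*(-1)/90 = 19 - 131*98/45 = 19 - 12838/45 = -11983/45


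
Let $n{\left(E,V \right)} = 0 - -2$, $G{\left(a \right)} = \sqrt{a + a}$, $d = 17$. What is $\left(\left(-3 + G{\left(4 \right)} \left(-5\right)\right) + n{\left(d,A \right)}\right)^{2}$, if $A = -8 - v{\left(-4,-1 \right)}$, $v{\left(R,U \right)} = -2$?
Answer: $201 + 20 \sqrt{2} \approx 229.28$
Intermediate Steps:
$A = -6$ ($A = -8 - -2 = -8 + 2 = -6$)
$G{\left(a \right)} = \sqrt{2} \sqrt{a}$ ($G{\left(a \right)} = \sqrt{2 a} = \sqrt{2} \sqrt{a}$)
$n{\left(E,V \right)} = 2$ ($n{\left(E,V \right)} = 0 + 2 = 2$)
$\left(\left(-3 + G{\left(4 \right)} \left(-5\right)\right) + n{\left(d,A \right)}\right)^{2} = \left(\left(-3 + \sqrt{2} \sqrt{4} \left(-5\right)\right) + 2\right)^{2} = \left(\left(-3 + \sqrt{2} \cdot 2 \left(-5\right)\right) + 2\right)^{2} = \left(\left(-3 + 2 \sqrt{2} \left(-5\right)\right) + 2\right)^{2} = \left(\left(-3 - 10 \sqrt{2}\right) + 2\right)^{2} = \left(-1 - 10 \sqrt{2}\right)^{2}$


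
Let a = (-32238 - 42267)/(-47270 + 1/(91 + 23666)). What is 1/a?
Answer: 1122993389/1770015285 ≈ 0.63445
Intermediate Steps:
a = 1770015285/1122993389 (a = -74505/(-47270 + 1/23757) = -74505/(-1122993389/23757) = -74505*(-23757/1122993389) = 1770015285/1122993389 ≈ 1.5762)
1/a = 1/(1770015285/1122993389) = 1122993389/1770015285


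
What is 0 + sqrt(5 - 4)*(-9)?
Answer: -9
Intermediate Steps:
0 + sqrt(5 - 4)*(-9) = 0 + sqrt(1)*(-9) = 0 + 1*(-9) = 0 - 9 = -9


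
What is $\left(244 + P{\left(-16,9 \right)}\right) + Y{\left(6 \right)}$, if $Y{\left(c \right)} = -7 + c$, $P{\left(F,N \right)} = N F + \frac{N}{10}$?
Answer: $\frac{999}{10} \approx 99.9$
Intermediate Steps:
$P{\left(F,N \right)} = \frac{N}{10} + F N$ ($P{\left(F,N \right)} = F N + N \frac{1}{10} = F N + \frac{N}{10} = \frac{N}{10} + F N$)
$\left(244 + P{\left(-16,9 \right)}\right) + Y{\left(6 \right)} = \left(244 + 9 \left(\frac{1}{10} - 16\right)\right) + \left(-7 + 6\right) = \left(244 + 9 \left(- \frac{159}{10}\right)\right) - 1 = \left(244 - \frac{1431}{10}\right) - 1 = \frac{1009}{10} - 1 = \frac{999}{10}$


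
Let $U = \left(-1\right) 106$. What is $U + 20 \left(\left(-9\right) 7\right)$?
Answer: $-1366$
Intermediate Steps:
$U = -106$
$U + 20 \left(\left(-9\right) 7\right) = -106 + 20 \left(\left(-9\right) 7\right) = -106 + 20 \left(-63\right) = -106 - 1260 = -1366$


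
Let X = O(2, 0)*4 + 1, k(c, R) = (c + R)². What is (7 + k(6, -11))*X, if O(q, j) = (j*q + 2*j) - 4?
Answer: -480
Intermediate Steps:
k(c, R) = (R + c)²
O(q, j) = -4 + 2*j + j*q (O(q, j) = (2*j + j*q) - 4 = -4 + 2*j + j*q)
X = -15 (X = (-4 + 2*0 + 0*2)*4 + 1 = (-4 + 0 + 0)*4 + 1 = -4*4 + 1 = -16 + 1 = -15)
(7 + k(6, -11))*X = (7 + (-11 + 6)²)*(-15) = (7 + (-5)²)*(-15) = (7 + 25)*(-15) = 32*(-15) = -480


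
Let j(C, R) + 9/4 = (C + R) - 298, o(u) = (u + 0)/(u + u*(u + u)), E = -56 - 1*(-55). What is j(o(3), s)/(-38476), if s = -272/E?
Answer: 787/1077328 ≈ 0.00073051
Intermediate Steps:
E = -1 (E = -56 + 55 = -1)
s = 272 (s = -272/(-1) = -272*(-1) = 272)
o(u) = u/(u + 2*u**2) (o(u) = u/(u + u*(2*u)) = u/(u + 2*u**2))
j(C, R) = -1201/4 + C + R (j(C, R) = -9/4 + ((C + R) - 298) = -9/4 + (-298 + C + R) = -1201/4 + C + R)
j(o(3), s)/(-38476) = (-1201/4 + 1/(1 + 2*3) + 272)/(-38476) = (-1201/4 + 1/(1 + 6) + 272)*(-1/38476) = (-1201/4 + 1/7 + 272)*(-1/38476) = -787/28*(-1/38476) = 787/1077328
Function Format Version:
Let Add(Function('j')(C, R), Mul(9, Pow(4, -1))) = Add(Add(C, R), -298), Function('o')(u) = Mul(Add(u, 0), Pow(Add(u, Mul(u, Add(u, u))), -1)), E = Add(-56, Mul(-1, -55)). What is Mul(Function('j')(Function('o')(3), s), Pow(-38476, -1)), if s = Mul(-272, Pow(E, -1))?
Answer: Rational(787, 1077328) ≈ 0.00073051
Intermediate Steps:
E = -1 (E = Add(-56, 55) = -1)
s = 272 (s = Mul(-272, Pow(-1, -1)) = Mul(-272, -1) = 272)
Function('o')(u) = Mul(u, Pow(Add(u, Mul(2, Pow(u, 2))), -1)) (Function('o')(u) = Mul(u, Pow(Add(u, Mul(u, Mul(2, u))), -1)) = Mul(u, Pow(Add(u, Mul(2, Pow(u, 2))), -1)))
Function('j')(C, R) = Add(Rational(-1201, 4), C, R) (Function('j')(C, R) = Add(Rational(-9, 4), Add(Add(C, R), -298)) = Add(Rational(-9, 4), Add(-298, C, R)) = Add(Rational(-1201, 4), C, R))
Mul(Function('j')(Function('o')(3), s), Pow(-38476, -1)) = Mul(Add(Rational(-1201, 4), Pow(Add(1, Mul(2, 3)), -1), 272), Pow(-38476, -1)) = Mul(Add(Rational(-1201, 4), Pow(Add(1, 6), -1), 272), Rational(-1, 38476)) = Mul(Add(Rational(-1201, 4), Pow(7, -1), 272), Rational(-1, 38476)) = Mul(Add(Rational(-1201, 4), Rational(1, 7), 272), Rational(-1, 38476)) = Mul(Rational(-787, 28), Rational(-1, 38476)) = Rational(787, 1077328)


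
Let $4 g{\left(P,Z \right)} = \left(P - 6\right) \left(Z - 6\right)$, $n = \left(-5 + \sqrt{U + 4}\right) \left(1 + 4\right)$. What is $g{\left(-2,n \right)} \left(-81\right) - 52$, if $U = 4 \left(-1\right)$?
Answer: $-5074$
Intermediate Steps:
$U = -4$
$n = -25$ ($n = \left(-5 + \sqrt{-4 + 4}\right) \left(1 + 4\right) = \left(-5 + \sqrt{0}\right) 5 = \left(-5 + 0\right) 5 = \left(-5\right) 5 = -25$)
$g{\left(P,Z \right)} = \frac{\left(-6 + P\right) \left(-6 + Z\right)}{4}$ ($g{\left(P,Z \right)} = \frac{\left(P - 6\right) \left(Z - 6\right)}{4} = \frac{\left(-6 + P\right) \left(-6 + Z\right)}{4}$)
$g{\left(-2,n \right)} \left(-81\right) - 52 = \left(9 - -3 - - \frac{75}{2} + \frac{1}{4} \left(-2\right) \left(-25\right)\right) \left(-81\right) - 52 = \left(9 + 3 + \frac{75}{2} + \frac{25}{2}\right) \left(-81\right) - 52 = 62 \left(-81\right) - 52 = -5022 - 52 = -5074$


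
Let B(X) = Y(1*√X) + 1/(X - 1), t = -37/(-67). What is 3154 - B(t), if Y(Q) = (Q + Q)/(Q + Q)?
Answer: 94657/30 ≈ 3155.2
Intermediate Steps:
t = 37/67 (t = -37*(-1/67) = 37/67 ≈ 0.55224)
Y(Q) = 1 (Y(Q) = (2*Q)/((2*Q)) = (2*Q)*(1/(2*Q)) = 1)
B(X) = 1 + 1/(-1 + X) (B(X) = 1 + 1/(X - 1) = 1 + 1/(-1 + X))
3154 - B(t) = 3154 - 37/(67*(-1 + 37/67)) = 3154 - 37/(67*(-30/67)) = 3154 - 37*(-67)/(67*30) = 3154 - 1*(-37/30) = 3154 + 37/30 = 94657/30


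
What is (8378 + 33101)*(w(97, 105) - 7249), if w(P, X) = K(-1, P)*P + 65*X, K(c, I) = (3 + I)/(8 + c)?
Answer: 279236628/7 ≈ 3.9891e+7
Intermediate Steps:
K(c, I) = (3 + I)/(8 + c)
w(P, X) = 65*X + P*(3/7 + P/7) (w(P, X) = ((3 + P)/(8 - 1))*P + 65*X = ((3 + P)/7)*P + 65*X = (3/7 + P/7)*P + 65*X = P*(3/7 + P/7) + 65*X = 65*X + P*(3/7 + P/7))
(8378 + 33101)*(w(97, 105) - 7249) = (8378 + 33101)*((65*105 + (⅐)*97*(3 + 97)) - 7249) = 41479*((6825 + (⅐)*97*100) - 7249) = 41479*((6825 + 9700/7) - 7249) = 41479*(57475/7 - 7249) = 41479*(6732/7) = 279236628/7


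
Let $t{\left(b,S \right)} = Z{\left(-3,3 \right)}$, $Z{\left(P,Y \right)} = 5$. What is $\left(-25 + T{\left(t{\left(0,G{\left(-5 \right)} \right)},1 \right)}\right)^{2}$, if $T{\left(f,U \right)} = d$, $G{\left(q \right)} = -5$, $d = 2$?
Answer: $529$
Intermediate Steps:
$t{\left(b,S \right)} = 5$
$T{\left(f,U \right)} = 2$
$\left(-25 + T{\left(t{\left(0,G{\left(-5 \right)} \right)},1 \right)}\right)^{2} = \left(-25 + 2\right)^{2} = \left(-23\right)^{2} = 529$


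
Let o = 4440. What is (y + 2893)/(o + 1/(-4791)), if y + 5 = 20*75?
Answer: 21022908/21272039 ≈ 0.98829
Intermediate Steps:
y = 1495 (y = -5 + 20*75 = -5 + 1500 = 1495)
(y + 2893)/(o + 1/(-4791)) = (1495 + 2893)/(4440 + 1/(-4791)) = 4388/(4440 - 1/4791) = 4388/(21272039/4791) = 4388*(4791/21272039) = 21022908/21272039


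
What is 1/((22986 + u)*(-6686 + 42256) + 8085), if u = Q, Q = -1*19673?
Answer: 1/117851495 ≈ 8.4853e-9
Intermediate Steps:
Q = -19673
u = -19673
1/((22986 + u)*(-6686 + 42256) + 8085) = 1/((22986 - 19673)*(-6686 + 42256) + 8085) = 1/(3313*35570 + 8085) = 1/(117843410 + 8085) = 1/117851495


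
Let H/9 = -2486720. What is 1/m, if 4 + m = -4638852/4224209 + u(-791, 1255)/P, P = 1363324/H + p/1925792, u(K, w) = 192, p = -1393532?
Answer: -1115897196694531229/278785079153640840488 ≈ -0.0040027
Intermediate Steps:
H = -22380480 (H = 9*(-2486720) = -22380480)
P = -264167136781/336719916720 (P = 1363324/(-22380480) - 1393532/1925792 = 1363324*(-1/22380480) - 1393532*1/1925792 = -340831/5595120 - 348383/481448 = -264167136781/336719916720 ≈ -0.78453)
m = -278785079153640840488/1115897196694531229 (m = -4 + (-4638852/4224209 + 192/(-264167136781/336719916720)) = -4 + (-4638852*1/4224209 + 192*(-336719916720/264167136781)) = -4 + (-4638852/4224209 - 64650224010240/264167136781) = -4 - 274321490366862715572/1115897196694531229 = -278785079153640840488/1115897196694531229 ≈ -249.83)
1/m = 1/(-278785079153640840488/1115897196694531229) = -1115897196694531229/278785079153640840488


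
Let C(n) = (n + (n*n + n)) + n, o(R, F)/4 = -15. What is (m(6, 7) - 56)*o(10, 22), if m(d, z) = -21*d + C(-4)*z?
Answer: 9240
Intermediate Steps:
o(R, F) = -60 (o(R, F) = 4*(-15) = -60)
C(n) = n**2 + 3*n (C(n) = (n + (n**2 + n)) + n = (n + (n + n**2)) + n = (n**2 + 2*n) + n = n**2 + 3*n)
m(d, z) = -21*d + 4*z (m(d, z) = -21*d + (-4*(3 - 4))*z = -21*d + (-4*(-1))*z = -21*d + 4*z)
(m(6, 7) - 56)*o(10, 22) = ((-21*6 + 4*7) - 56)*(-60) = ((-126 + 28) - 56)*(-60) = (-98 - 56)*(-60) = -154*(-60) = 9240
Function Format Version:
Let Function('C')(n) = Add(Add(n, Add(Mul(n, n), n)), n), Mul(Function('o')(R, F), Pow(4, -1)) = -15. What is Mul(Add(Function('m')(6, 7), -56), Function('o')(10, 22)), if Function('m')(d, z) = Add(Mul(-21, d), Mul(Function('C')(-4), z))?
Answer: 9240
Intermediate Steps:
Function('o')(R, F) = -60 (Function('o')(R, F) = Mul(4, -15) = -60)
Function('C')(n) = Add(Pow(n, 2), Mul(3, n)) (Function('C')(n) = Add(Add(n, Add(Pow(n, 2), n)), n) = Add(Add(n, Add(n, Pow(n, 2))), n) = Add(Add(Pow(n, 2), Mul(2, n)), n) = Add(Pow(n, 2), Mul(3, n)))
Function('m')(d, z) = Add(Mul(-21, d), Mul(4, z)) (Function('m')(d, z) = Add(Mul(-21, d), Mul(Mul(-4, Add(3, -4)), z)) = Add(Mul(-21, d), Mul(Mul(-4, -1), z)) = Add(Mul(-21, d), Mul(4, z)))
Mul(Add(Function('m')(6, 7), -56), Function('o')(10, 22)) = Mul(Add(Add(Mul(-21, 6), Mul(4, 7)), -56), -60) = Mul(Add(Add(-126, 28), -56), -60) = Mul(Add(-98, -56), -60) = Mul(-154, -60) = 9240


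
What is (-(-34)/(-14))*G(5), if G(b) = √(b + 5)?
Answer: -17*√10/7 ≈ -7.6798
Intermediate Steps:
G(b) = √(5 + b)
(-(-34)/(-14))*G(5) = (-(-34)/(-14))*√(5 + 5) = (-(-34)*(-1)/14)*√10 = (-1*17/7)*√10 = -17*√10/7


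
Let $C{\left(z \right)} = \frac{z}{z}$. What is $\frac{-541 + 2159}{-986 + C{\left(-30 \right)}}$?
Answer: $- \frac{1618}{985} \approx -1.6426$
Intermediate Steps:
$C{\left(z \right)} = 1$
$\frac{-541 + 2159}{-986 + C{\left(-30 \right)}} = \frac{-541 + 2159}{-986 + 1} = \frac{1618}{-985} = 1618 \left(- \frac{1}{985}\right) = - \frac{1618}{985}$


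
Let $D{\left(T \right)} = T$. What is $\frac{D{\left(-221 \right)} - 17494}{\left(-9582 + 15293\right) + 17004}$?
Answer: $- \frac{3543}{4543} \approx -0.77988$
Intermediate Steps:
$\frac{D{\left(-221 \right)} - 17494}{\left(-9582 + 15293\right) + 17004} = \frac{-221 - 17494}{\left(-9582 + 15293\right) + 17004} = - \frac{17715}{5711 + 17004} = - \frac{17715}{22715} = \left(-17715\right) \frac{1}{22715} = - \frac{3543}{4543}$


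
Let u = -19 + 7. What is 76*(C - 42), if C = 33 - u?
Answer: 228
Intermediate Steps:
u = -12
C = 45 (C = 33 - 1*(-12) = 33 + 12 = 45)
76*(C - 42) = 76*(45 - 42) = 76*3 = 228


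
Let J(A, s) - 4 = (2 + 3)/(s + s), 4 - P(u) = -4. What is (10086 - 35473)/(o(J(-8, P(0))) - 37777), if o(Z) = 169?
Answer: 25387/37608 ≈ 0.67504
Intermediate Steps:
P(u) = 8 (P(u) = 4 - 1*(-4) = 4 + 4 = 8)
J(A, s) = 4 + 5/(2*s) (J(A, s) = 4 + (2 + 3)/(s + s) = 4 + 5/((2*s)) = 4 + 5*(1/(2*s)) = 4 + 5/(2*s))
(10086 - 35473)/(o(J(-8, P(0))) - 37777) = (10086 - 35473)/(169 - 37777) = -25387/(-37608) = -25387*(-1/37608) = 25387/37608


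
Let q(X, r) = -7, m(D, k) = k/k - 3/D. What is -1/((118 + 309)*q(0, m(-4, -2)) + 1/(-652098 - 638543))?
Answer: 1290641/3857725950 ≈ 0.00033456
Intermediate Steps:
m(D, k) = 1 - 3/D
-1/((118 + 309)*q(0, m(-4, -2)) + 1/(-652098 - 638543)) = -1/((118 + 309)*(-7) + 1/(-652098 - 638543)) = -1/(427*(-7) + 1/(-1290641)) = -1/(-2989 - 1/1290641) = -1/(-3857725950/1290641) = -1*(-1290641/3857725950) = 1290641/3857725950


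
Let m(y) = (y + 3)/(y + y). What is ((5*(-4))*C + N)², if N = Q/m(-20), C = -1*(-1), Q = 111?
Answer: 16810000/289 ≈ 58166.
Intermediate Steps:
m(y) = (3 + y)/(2*y) (m(y) = (3 + y)/((2*y)) = (3 + y)*(1/(2*y)) = (3 + y)/(2*y))
C = 1
N = 4440/17 (N = 111/(((½)*(3 - 20)/(-20))) = 111/(((½)*(-1/20)*(-17))) = 111/(17/40) = 111*(40/17) = 4440/17 ≈ 261.18)
((5*(-4))*C + N)² = ((5*(-4))*1 + 4440/17)² = (-20*1 + 4440/17)² = (-20 + 4440/17)² = (4100/17)² = 16810000/289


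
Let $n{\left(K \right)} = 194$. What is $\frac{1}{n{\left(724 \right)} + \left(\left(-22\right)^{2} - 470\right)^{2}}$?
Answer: $\frac{1}{390} \approx 0.0025641$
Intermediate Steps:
$\frac{1}{n{\left(724 \right)} + \left(\left(-22\right)^{2} - 470\right)^{2}} = \frac{1}{194 + \left(\left(-22\right)^{2} - 470\right)^{2}} = \frac{1}{194 + \left(484 - 470\right)^{2}} = \frac{1}{194 + 14^{2}} = \frac{1}{194 + 196} = \frac{1}{390}$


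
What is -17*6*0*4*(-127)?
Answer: 0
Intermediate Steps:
-17*6*0*4*(-127) = -0*4*(-127) = -17*0*(-127) = 0*(-127) = 0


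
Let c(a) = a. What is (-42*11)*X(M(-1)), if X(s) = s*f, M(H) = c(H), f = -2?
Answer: -924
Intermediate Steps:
M(H) = H
X(s) = -2*s (X(s) = s*(-2) = -2*s)
(-42*11)*X(M(-1)) = (-42*11)*(-2*(-1)) = -462*2 = -924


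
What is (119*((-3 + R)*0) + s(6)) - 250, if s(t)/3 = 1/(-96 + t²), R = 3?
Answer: -5001/20 ≈ -250.05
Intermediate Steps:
s(t) = 3/(-96 + t²)
(119*((-3 + R)*0) + s(6)) - 250 = (119*((-3 + 3)*0) + 3/(-96 + 6²)) - 250 = (119*(0*0) + 3/(-96 + 36)) - 250 = (119*0 + 3/(-60)) - 250 = (0 + 3*(-1/60)) - 250 = (0 - 1/20) - 250 = -1/20 - 250 = -5001/20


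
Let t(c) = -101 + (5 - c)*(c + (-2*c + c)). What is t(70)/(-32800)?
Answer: 101/32800 ≈ 0.0030793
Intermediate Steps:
t(c) = -101 (t(c) = -101 + (5 - c)*(c - c) = -101 + (5 - c)*0 = -101 + 0 = -101)
t(70)/(-32800) = -101/(-32800) = -101*(-1/32800) = 101/32800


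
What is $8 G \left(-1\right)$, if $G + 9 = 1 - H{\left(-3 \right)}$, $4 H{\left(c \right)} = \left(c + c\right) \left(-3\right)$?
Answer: $100$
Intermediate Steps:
$H{\left(c \right)} = - \frac{3 c}{2}$ ($H{\left(c \right)} = \frac{\left(c + c\right) \left(-3\right)}{4} = \frac{2 c \left(-3\right)}{4} = \frac{\left(-6\right) c}{4} = - \frac{3 c}{2}$)
$G = - \frac{25}{2}$ ($G = -9 + \left(1 - \left(- \frac{3}{2}\right) \left(-3\right)\right) = -9 + \left(1 - \frac{9}{2}\right) = -9 - \frac{7}{2} = - \frac{25}{2} \approx -12.5$)
$8 G \left(-1\right) = 8 \left(- \frac{25}{2}\right) \left(-1\right) = \left(-100\right) \left(-1\right) = 100$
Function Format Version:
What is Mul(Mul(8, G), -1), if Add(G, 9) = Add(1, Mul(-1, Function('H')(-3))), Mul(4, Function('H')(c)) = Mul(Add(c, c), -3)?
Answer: 100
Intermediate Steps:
Function('H')(c) = Mul(Rational(-3, 2), c) (Function('H')(c) = Mul(Rational(1, 4), Mul(Add(c, c), -3)) = Mul(Rational(1, 4), Mul(Mul(2, c), -3)) = Mul(Rational(1, 4), Mul(-6, c)) = Mul(Rational(-3, 2), c))
G = Rational(-25, 2) (G = Add(-9, Add(1, Mul(-1, Mul(Rational(-3, 2), -3)))) = Add(-9, Add(1, Mul(-1, Rational(9, 2)))) = Add(-9, Add(1, Rational(-9, 2))) = Add(-9, Rational(-7, 2)) = Rational(-25, 2) ≈ -12.500)
Mul(Mul(8, G), -1) = Mul(Mul(8, Rational(-25, 2)), -1) = Mul(-100, -1) = 100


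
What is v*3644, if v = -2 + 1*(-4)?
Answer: -21864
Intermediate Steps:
v = -6 (v = -2 - 4 = -6)
v*3644 = -6*3644 = -21864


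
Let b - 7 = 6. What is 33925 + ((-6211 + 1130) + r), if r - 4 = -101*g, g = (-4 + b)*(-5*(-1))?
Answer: 24303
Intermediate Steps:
b = 13 (b = 7 + 6 = 13)
g = 45 (g = (-4 + 13)*(-5*(-1)) = 9*5 = 45)
r = -4541 (r = 4 - 101*45 = 4 - 4545 = -4541)
33925 + ((-6211 + 1130) + r) = 33925 + ((-6211 + 1130) - 4541) = 33925 + (-5081 - 4541) = 33925 - 9622 = 24303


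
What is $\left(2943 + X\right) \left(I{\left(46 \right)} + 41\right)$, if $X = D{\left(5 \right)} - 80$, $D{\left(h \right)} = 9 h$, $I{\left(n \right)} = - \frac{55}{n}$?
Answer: $\frac{2662274}{23} \approx 1.1575 \cdot 10^{5}$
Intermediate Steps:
$X = -35$ ($X = 9 \cdot 5 - 80 = 45 - 80 = -35$)
$\left(2943 + X\right) \left(I{\left(46 \right)} + 41\right) = \left(2943 - 35\right) \left(- \frac{55}{46} + 41\right) = 2908 \left(\left(-55\right) \frac{1}{46} + 41\right) = 2908 \left(- \frac{55}{46} + 41\right) = 2908 \cdot \frac{1831}{46} = \frac{2662274}{23}$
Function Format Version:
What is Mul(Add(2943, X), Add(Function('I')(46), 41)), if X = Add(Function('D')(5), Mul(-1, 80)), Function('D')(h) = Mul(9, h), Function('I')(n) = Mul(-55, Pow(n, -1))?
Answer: Rational(2662274, 23) ≈ 1.1575e+5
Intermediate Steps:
X = -35 (X = Add(Mul(9, 5), Mul(-1, 80)) = Add(45, -80) = -35)
Mul(Add(2943, X), Add(Function('I')(46), 41)) = Mul(Add(2943, -35), Add(Mul(-55, Pow(46, -1)), 41)) = Mul(2908, Add(Mul(-55, Rational(1, 46)), 41)) = Mul(2908, Add(Rational(-55, 46), 41)) = Mul(2908, Rational(1831, 46)) = Rational(2662274, 23)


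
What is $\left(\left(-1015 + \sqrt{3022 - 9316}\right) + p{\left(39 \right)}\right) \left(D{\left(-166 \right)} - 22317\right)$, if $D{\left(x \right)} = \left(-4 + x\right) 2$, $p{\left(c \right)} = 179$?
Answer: $18941252 - 22657 i \sqrt{6294} \approx 1.8941 \cdot 10^{7} - 1.7975 \cdot 10^{6} i$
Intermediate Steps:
$D{\left(x \right)} = -8 + 2 x$
$\left(\left(-1015 + \sqrt{3022 - 9316}\right) + p{\left(39 \right)}\right) \left(D{\left(-166 \right)} - 22317\right) = \left(\left(-1015 + \sqrt{3022 - 9316}\right) + 179\right) \left(\left(-8 + 2 \left(-166\right)\right) - 22317\right) = \left(\left(-1015 + \sqrt{-6294}\right) + 179\right) \left(\left(-8 - 332\right) - 22317\right) = \left(\left(-1015 + i \sqrt{6294}\right) + 179\right) \left(-340 - 22317\right) = \left(-836 + i \sqrt{6294}\right) \left(-22657\right) = 18941252 - 22657 i \sqrt{6294}$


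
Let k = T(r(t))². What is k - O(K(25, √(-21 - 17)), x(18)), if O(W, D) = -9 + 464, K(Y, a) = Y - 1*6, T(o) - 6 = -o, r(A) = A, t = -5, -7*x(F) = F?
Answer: -334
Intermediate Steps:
x(F) = -F/7
T(o) = 6 - o
K(Y, a) = -6 + Y (K(Y, a) = Y - 6 = -6 + Y)
O(W, D) = 455
k = 121 (k = (6 - 1*(-5))² = (6 + 5)² = 11² = 121)
k - O(K(25, √(-21 - 17)), x(18)) = 121 - 1*455 = 121 - 455 = -334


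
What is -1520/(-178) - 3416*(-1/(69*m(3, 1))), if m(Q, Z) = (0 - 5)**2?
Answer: 1615024/153525 ≈ 10.520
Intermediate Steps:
m(Q, Z) = 25 (m(Q, Z) = (-5)**2 = 25)
-1520/(-178) - 3416*(-1/(69*m(3, 1))) = -1520/(-178) - 3416/(25*(-69)) = -1520*(-1/178) - 3416/(-1725) = 760/89 - 3416*(-1/1725) = 760/89 + 3416/1725 = 1615024/153525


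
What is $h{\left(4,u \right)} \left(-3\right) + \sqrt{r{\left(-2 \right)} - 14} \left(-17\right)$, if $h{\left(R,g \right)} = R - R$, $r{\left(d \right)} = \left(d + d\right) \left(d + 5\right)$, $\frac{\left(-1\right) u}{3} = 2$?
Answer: $- 17 i \sqrt{26} \approx - 86.683 i$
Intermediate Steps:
$u = -6$ ($u = \left(-3\right) 2 = -6$)
$r{\left(d \right)} = 2 d \left(5 + d\right)$
$h{\left(R,g \right)} = 0$
$h{\left(4,u \right)} \left(-3\right) + \sqrt{r{\left(-2 \right)} - 14} \left(-17\right) = 0 \left(-3\right) + \sqrt{2 \left(-2\right) \left(5 - 2\right) - 14} \left(-17\right) = 0 + \sqrt{2 \left(-2\right) 3 - 14} \left(-17\right) = 0 + \sqrt{-12 - 14} \left(-17\right) = 0 + \sqrt{-26} \left(-17\right) = 0 + i \sqrt{26} \left(-17\right) = 0 - 17 i \sqrt{26} = - 17 i \sqrt{26}$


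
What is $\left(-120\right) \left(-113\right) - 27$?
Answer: $13533$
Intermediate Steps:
$\left(-120\right) \left(-113\right) - 27 = 13560 - 27 = 13533$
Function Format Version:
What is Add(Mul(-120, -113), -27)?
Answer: 13533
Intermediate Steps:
Add(Mul(-120, -113), -27) = Add(13560, -27) = 13533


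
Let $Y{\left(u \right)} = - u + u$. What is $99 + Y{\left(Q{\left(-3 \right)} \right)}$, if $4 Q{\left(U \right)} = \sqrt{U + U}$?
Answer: $99$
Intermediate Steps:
$Q{\left(U \right)} = \frac{\sqrt{2} \sqrt{U}}{4}$ ($Q{\left(U \right)} = \frac{\sqrt{U + U}}{4} = \frac{\sqrt{2 U}}{4} = \frac{\sqrt{2} \sqrt{U}}{4}$)
$Y{\left(u \right)} = 0$
$99 + Y{\left(Q{\left(-3 \right)} \right)} = 99 + 0 = 99$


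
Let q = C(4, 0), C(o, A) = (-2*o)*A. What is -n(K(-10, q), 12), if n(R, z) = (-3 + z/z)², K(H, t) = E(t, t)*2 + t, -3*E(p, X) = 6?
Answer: -4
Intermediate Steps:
E(p, X) = -2 (E(p, X) = -⅓*6 = -2)
C(o, A) = -2*A*o
q = 0 (q = -2*0*4 = 0)
K(H, t) = -4 + t (K(H, t) = -2*2 + t = -4 + t)
n(R, z) = 4 (n(R, z) = (-3 + 1)² = (-2)² = 4)
-n(K(-10, q), 12) = -1*4 = -4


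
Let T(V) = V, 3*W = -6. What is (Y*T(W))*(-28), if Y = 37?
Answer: 2072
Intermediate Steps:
W = -2 (W = (1/3)*(-6) = -2)
(Y*T(W))*(-28) = (37*(-2))*(-28) = -74*(-28) = 2072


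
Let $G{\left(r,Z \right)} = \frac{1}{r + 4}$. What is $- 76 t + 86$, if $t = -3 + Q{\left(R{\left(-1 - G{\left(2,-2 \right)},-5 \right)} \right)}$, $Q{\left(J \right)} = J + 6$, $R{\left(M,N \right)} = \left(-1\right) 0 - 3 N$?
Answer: $-1282$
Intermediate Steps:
$G{\left(r,Z \right)} = \frac{1}{4 + r}$
$R{\left(M,N \right)} = - 3 N$ ($R{\left(M,N \right)} = 0 - 3 N = - 3 N$)
$Q{\left(J \right)} = 6 + J$
$t = 18$ ($t = -3 + \left(6 - -15\right) = -3 + \left(6 + 15\right) = -3 + 21 = 18$)
$- 76 t + 86 = \left(-76\right) 18 + 86 = -1368 + 86 = -1282$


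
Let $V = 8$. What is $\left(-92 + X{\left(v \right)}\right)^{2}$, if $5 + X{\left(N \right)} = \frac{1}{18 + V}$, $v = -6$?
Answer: $\frac{6355441}{676} \approx 9401.5$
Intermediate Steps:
$X{\left(N \right)} = - \frac{129}{26}$ ($X{\left(N \right)} = -5 + \frac{1}{18 + 8} = -5 + \frac{1}{26} = - \frac{129}{26}$)
$\left(-92 + X{\left(v \right)}\right)^{2} = \left(-92 - \frac{129}{26}\right)^{2} = \left(- \frac{2521}{26}\right)^{2} = \frac{6355441}{676}$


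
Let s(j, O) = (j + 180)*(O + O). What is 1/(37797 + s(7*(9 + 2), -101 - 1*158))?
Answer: -1/95329 ≈ -1.0490e-5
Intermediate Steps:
s(j, O) = 2*O*(180 + j) (s(j, O) = (180 + j)*(2*O) = 2*O*(180 + j))
1/(37797 + s(7*(9 + 2), -101 - 1*158)) = 1/(37797 + 2*(-101 - 1*158)*(180 + 7*(9 + 2))) = 1/(37797 + 2*(-101 - 158)*(180 + 7*11)) = 1/(37797 + 2*(-259)*(180 + 77)) = 1/(37797 + 2*(-259)*257) = 1/(37797 - 133126) = 1/(-95329) = -1/95329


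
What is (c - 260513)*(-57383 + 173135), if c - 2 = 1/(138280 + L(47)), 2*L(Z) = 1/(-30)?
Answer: -35741032836330744/1185257 ≈ -3.0155e+10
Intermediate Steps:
L(Z) = -1/60 (L(Z) = (½)/(-30) = (½)*(-1/30) = -1/60)
c = 16593658/8296799 (c = 2 + 1/(138280 - 1/60) = 2 + 1/(8296799/60) = 2 + 60/8296799 = 16593658/8296799 ≈ 2.0000)
(c - 260513)*(-57383 + 173135) = (16593658/8296799 - 260513)*(-57383 + 173135) = -2161407404229/8296799*115752 = -35741032836330744/1185257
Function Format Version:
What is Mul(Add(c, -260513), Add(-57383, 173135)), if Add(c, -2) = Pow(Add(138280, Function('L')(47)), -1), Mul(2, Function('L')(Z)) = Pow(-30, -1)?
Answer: Rational(-35741032836330744, 1185257) ≈ -3.0155e+10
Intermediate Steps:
Function('L')(Z) = Rational(-1, 60) (Function('L')(Z) = Mul(Rational(1, 2), Pow(-30, -1)) = Mul(Rational(1, 2), Rational(-1, 30)) = Rational(-1, 60))
c = Rational(16593658, 8296799) (c = Add(2, Pow(Add(138280, Rational(-1, 60)), -1)) = Add(2, Pow(Rational(8296799, 60), -1)) = Add(2, Rational(60, 8296799)) = Rational(16593658, 8296799) ≈ 2.0000)
Mul(Add(c, -260513), Add(-57383, 173135)) = Mul(Add(Rational(16593658, 8296799), -260513), Add(-57383, 173135)) = Mul(Rational(-2161407404229, 8296799), 115752) = Rational(-35741032836330744, 1185257)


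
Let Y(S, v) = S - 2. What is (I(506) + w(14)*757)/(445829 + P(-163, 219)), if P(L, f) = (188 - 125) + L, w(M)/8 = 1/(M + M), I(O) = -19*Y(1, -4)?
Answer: 1647/3120103 ≈ 0.00052787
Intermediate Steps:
Y(S, v) = -2 + S
I(O) = 19 (I(O) = -19*(-2 + 1) = -19*(-1) = 19)
w(M) = 4/M (w(M) = 8/(M + M) = 8/((2*M)) = 8*(1/(2*M)) = 4/M)
P(L, f) = 63 + L
(I(506) + w(14)*757)/(445829 + P(-163, 219)) = (19 + (4/14)*757)/(445829 + (63 - 163)) = (19 + (4*(1/14))*757)/(445829 - 100) = (19 + (2/7)*757)/445729 = (19 + 1514/7)*(1/445729) = (1647/7)*(1/445729) = 1647/3120103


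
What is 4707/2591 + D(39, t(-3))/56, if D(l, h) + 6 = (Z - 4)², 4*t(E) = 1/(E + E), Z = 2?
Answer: 129205/72548 ≈ 1.7810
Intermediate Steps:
t(E) = 1/(8*E) (t(E) = 1/(4*(E + E)) = 1/(4*((2*E))) = (1/(2*E))/4 = 1/(8*E))
D(l, h) = -2 (D(l, h) = -6 + (2 - 4)² = -6 + (-2)² = -6 + 4 = -2)
4707/2591 + D(39, t(-3))/56 = 4707/2591 - 2/56 = 4707*(1/2591) - 2*1/56 = 4707/2591 - 1/28 = 129205/72548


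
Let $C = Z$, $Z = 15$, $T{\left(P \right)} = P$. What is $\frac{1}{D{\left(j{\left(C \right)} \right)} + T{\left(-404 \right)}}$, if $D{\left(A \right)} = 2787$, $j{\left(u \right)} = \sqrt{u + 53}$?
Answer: $\frac{1}{2383} \approx 0.00041964$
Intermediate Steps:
$C = 15$
$j{\left(u \right)} = \sqrt{53 + u}$
$\frac{1}{D{\left(j{\left(C \right)} \right)} + T{\left(-404 \right)}} = \frac{1}{2787 - 404} = \frac{1}{2383}$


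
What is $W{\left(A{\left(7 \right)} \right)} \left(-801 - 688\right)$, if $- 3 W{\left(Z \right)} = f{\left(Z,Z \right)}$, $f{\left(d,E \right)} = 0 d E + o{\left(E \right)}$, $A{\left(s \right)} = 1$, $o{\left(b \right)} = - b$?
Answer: $- \frac{1489}{3} \approx -496.33$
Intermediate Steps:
$f{\left(d,E \right)} = - E$ ($f{\left(d,E \right)} = 0 d E - E = 0 E - E = 0 - E = - E$)
$W{\left(Z \right)} = \frac{Z}{3}$ ($W{\left(Z \right)} = - \frac{\left(-1\right) Z}{3} = \frac{Z}{3}$)
$W{\left(A{\left(7 \right)} \right)} \left(-801 - 688\right) = \frac{1}{3} \cdot 1 \left(-801 - 688\right) = \frac{1}{3} \left(-1489\right) = - \frac{1489}{3}$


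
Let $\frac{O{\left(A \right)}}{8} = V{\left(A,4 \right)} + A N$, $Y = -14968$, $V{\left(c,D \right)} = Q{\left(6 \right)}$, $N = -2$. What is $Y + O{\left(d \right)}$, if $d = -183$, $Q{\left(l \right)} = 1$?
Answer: $-12032$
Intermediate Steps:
$V{\left(c,D \right)} = 1$
$O{\left(A \right)} = 8 - 16 A$ ($O{\left(A \right)} = 8 \left(1 + A \left(-2\right)\right) = 8 \left(1 - 2 A\right) = 8 - 16 A$)
$Y + O{\left(d \right)} = -14968 + \left(8 - -2928\right) = -14968 + \left(8 + 2928\right) = -14968 + 2936 = -12032$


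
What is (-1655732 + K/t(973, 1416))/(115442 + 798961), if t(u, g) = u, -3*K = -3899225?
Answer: -4829182483/2669142357 ≈ -1.8093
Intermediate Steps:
K = 3899225/3 (K = -1/3*(-3899225) = 3899225/3 ≈ 1.2997e+6)
(-1655732 + K/t(973, 1416))/(115442 + 798961) = (-1655732 + (3899225/3)/973)/(115442 + 798961) = (-1655732 + (3899225/3)*(1/973))/914403 = (-1655732 + 3899225/2919)*(1/914403) = -4829182483/2919*1/914403 = -4829182483/2669142357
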